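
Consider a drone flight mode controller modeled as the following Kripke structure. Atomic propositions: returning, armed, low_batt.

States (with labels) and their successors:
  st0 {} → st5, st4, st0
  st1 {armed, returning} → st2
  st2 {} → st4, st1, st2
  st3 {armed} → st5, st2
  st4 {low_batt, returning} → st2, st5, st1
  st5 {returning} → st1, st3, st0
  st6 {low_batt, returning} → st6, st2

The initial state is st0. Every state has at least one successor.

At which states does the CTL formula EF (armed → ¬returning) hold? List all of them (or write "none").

{st0, st1, st2, st3, st4, st5, st6}

States satisfying armed → ¬returning: {st0, st2, st3, st4, st5, st6}.
States satisfying EF (armed → ¬returning): {st0, st1, st2, st3, st4, st5, st6}.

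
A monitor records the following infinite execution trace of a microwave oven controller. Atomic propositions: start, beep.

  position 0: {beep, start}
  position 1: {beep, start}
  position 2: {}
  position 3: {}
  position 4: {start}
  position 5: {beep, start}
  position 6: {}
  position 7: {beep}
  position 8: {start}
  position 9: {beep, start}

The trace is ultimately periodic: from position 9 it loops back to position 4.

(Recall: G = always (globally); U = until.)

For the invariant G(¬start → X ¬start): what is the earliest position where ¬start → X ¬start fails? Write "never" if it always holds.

Check ¬start → X ¬start at each position in order: 0 ✓, 1 ✓, 2 ✓.
At position 3 the labels are {} and the next position 4 has {start}, so ¬start → X ¬start is false there. This is the first violation.

3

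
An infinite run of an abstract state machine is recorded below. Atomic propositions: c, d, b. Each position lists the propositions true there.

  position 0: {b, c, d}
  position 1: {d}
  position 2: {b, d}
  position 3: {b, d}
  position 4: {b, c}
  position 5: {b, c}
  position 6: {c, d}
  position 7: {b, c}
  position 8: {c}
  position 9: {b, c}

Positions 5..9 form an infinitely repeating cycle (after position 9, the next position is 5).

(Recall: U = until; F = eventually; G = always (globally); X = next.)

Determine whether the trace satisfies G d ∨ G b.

No

d must hold at every position from 0 onward. It fails at position 4, so G d is false.
b must hold at every position from 0 onward. It fails at position 1, so G b is false.
At position 0: G d is false; G b is false; so G d ∨ G b is false.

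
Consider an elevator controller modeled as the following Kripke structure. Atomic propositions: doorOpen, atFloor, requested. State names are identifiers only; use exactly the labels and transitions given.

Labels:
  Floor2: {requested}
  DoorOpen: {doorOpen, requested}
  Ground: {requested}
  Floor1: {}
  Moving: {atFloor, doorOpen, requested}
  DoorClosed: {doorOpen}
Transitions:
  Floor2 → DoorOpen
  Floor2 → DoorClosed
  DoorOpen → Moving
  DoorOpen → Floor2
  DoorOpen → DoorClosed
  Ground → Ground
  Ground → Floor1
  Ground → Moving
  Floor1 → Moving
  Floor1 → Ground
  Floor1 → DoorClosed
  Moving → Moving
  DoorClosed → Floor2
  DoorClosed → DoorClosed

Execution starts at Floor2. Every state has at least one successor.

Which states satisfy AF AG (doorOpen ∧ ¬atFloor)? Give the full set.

none

States satisfying AG (doorOpen ∧ ¬atFloor): ∅.
States satisfying AF AG (doorOpen ∧ ¬atFloor): ∅.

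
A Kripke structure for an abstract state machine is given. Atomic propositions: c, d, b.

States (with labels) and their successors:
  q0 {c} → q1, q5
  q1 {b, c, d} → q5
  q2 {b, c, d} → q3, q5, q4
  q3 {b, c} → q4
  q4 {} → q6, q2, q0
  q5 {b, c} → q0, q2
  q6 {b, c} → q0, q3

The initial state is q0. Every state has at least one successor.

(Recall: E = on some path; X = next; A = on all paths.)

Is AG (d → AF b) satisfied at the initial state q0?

Yes

States satisfying d → AF b: {q0, q1, q2, q3, q4, q5, q6}.
States satisfying AG (d → AF b): {q0, q1, q2, q3, q4, q5, q6}.
Every state reachable from q0 satisfies d → AF b.
q0 ∈ Sat(AG (d → AF b)).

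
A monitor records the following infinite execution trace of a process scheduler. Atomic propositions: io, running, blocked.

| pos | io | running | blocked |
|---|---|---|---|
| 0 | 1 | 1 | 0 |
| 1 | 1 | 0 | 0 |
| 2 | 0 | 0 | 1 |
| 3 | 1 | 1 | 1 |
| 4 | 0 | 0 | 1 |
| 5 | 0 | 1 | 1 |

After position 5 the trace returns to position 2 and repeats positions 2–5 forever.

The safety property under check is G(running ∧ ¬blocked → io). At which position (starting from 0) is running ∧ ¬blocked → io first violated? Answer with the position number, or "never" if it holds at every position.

never

running ∧ ¬blocked → io holds at every position 0..5, and those are all the positions the trace ever visits, so the invariant G(running ∧ ¬blocked → io) is never violated.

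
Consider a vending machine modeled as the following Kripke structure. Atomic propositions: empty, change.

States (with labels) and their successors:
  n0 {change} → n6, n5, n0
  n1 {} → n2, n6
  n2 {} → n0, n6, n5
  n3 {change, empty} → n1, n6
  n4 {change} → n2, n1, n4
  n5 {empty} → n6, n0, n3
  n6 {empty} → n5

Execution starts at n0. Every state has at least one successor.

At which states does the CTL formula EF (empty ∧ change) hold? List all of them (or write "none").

{n0, n1, n2, n3, n4, n5, n6}

States satisfying empty ∧ change: {n3}.
States satisfying EF (empty ∧ change): {n0, n1, n2, n3, n4, n5, n6}.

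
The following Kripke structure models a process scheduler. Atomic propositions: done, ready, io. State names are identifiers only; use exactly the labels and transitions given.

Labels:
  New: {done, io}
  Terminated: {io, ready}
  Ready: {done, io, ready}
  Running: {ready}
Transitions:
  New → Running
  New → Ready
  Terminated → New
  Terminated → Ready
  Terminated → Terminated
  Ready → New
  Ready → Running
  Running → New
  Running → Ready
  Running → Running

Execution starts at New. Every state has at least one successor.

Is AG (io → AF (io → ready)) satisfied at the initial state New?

States satisfying io → AF (io → ready): {New, Terminated, Ready, Running}.
States satisfying AG (io → AF (io → ready)): {New, Terminated, Ready, Running}.
Every state reachable from New satisfies io → AF (io → ready).
New ∈ Sat(AG (io → AF (io → ready))).

Satisfied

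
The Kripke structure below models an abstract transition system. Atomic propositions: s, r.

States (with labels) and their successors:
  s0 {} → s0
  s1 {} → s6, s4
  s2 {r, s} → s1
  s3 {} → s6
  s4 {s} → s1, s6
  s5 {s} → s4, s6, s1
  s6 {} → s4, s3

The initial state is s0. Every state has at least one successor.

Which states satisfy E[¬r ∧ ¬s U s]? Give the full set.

{s1, s2, s3, s4, s5, s6}

States satisfying ¬r ∧ ¬s: {s0, s1, s3, s6}.
States satisfying s: {s2, s4, s5}.
States satisfying E[¬r ∧ ¬s U s]: {s1, s2, s3, s4, s5, s6}.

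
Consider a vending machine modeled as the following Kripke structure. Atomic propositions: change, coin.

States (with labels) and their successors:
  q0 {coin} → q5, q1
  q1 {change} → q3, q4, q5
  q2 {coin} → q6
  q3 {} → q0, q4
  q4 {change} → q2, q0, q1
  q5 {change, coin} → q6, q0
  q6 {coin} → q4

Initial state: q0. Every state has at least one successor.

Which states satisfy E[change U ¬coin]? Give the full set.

States satisfying change: {q1, q4, q5}.
States satisfying ¬coin: {q1, q3, q4}.
States satisfying E[change U ¬coin]: {q1, q3, q4}.

{q1, q3, q4}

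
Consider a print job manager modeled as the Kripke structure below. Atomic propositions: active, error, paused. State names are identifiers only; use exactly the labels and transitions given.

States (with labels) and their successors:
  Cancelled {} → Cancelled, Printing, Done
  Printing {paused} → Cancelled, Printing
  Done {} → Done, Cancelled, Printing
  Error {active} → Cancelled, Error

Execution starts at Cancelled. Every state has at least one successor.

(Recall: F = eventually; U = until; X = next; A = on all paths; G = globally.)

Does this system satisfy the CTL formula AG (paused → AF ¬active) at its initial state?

States satisfying paused → AF ¬active: {Cancelled, Printing, Done, Error}.
States satisfying AG (paused → AF ¬active): {Cancelled, Printing, Done, Error}.
Every state reachable from Cancelled satisfies paused → AF ¬active.
Cancelled ∈ Sat(AG (paused → AF ¬active)).

Yes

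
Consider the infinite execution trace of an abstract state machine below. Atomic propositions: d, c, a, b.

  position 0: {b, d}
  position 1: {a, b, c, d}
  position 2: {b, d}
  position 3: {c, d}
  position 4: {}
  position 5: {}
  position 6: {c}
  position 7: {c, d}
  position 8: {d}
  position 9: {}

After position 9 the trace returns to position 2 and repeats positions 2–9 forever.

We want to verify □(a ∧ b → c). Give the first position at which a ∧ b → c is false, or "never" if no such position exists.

never

a ∧ b → c holds at every position 0..9, and those are all the positions the trace ever visits, so the invariant □(a ∧ b → c) is never violated.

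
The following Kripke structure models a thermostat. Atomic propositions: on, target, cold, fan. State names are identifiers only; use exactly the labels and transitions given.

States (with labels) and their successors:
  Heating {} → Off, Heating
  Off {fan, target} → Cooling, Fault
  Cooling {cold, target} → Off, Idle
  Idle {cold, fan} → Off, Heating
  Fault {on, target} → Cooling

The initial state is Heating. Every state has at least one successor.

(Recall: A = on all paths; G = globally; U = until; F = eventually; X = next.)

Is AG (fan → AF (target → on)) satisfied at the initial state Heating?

States satisfying fan → AF (target → on): {Heating, Cooling, Idle, Fault}.
States satisfying AG (fan → AF (target → on)): ∅.
Off is reachable from Heating and violates fan → AF (target → on), so AG fails at Heating.
Heating ∉ Sat(AG (fan → AF (target → on))).

Violated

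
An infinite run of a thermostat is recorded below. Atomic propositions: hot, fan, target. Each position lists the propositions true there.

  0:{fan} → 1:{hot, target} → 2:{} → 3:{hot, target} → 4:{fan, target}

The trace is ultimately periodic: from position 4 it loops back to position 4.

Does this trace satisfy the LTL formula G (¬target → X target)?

¬target → X target holds at every position 0..4, and those are all positions ever visited, so G (¬target → X target) holds.
Positions where ¬target holds: 0, 2.
Check X target at each: 0→ok, 2→ok.

Satisfied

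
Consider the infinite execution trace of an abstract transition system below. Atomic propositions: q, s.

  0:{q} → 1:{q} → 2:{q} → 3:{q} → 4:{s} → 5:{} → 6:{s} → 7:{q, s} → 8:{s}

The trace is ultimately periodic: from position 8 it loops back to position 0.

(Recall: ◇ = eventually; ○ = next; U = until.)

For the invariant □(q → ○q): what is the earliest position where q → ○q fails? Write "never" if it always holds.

3

Check q → ○q at each position in order: 0 ✓, 1 ✓, 2 ✓.
At position 3 the labels are {q} and the next position 4 has {s}, so q → ○q is false there. This is the first violation.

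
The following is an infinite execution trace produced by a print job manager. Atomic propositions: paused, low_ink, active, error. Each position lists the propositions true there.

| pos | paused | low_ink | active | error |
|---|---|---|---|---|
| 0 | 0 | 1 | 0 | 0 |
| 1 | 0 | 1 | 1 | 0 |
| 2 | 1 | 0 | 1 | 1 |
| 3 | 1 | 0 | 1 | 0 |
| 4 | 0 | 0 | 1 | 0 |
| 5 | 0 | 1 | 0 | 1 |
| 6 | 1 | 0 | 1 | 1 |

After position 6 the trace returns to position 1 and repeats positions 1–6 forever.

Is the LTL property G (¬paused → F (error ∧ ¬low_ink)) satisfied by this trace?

Holds

¬paused → F (error ∧ ¬low_ink) holds at every position 0..6, and those are all positions ever visited, so G (¬paused → F (error ∧ ¬low_ink)) holds.
Positions where ¬paused holds: 0, 1, 4, 5.
Check F (error ∧ ¬low_ink) at each: 0→ok, 1→ok, 4→ok, 5→ok.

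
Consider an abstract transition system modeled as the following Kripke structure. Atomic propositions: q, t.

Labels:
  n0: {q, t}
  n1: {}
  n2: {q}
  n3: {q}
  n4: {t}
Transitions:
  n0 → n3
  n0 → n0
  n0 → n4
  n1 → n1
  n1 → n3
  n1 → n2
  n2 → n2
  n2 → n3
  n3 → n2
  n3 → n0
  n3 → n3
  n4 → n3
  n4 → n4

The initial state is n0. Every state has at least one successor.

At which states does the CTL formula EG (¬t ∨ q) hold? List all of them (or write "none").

States satisfying ¬t ∨ q: {n0, n1, n2, n3}.
States satisfying EG (¬t ∨ q): {n0, n1, n2, n3}.

{n0, n1, n2, n3}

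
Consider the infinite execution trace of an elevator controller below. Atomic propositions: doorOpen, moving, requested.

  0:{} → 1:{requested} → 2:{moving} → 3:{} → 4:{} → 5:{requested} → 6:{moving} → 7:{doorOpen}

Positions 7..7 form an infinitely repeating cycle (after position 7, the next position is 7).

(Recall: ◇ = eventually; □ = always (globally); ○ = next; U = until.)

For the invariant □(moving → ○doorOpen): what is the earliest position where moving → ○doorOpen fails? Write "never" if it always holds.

Check moving → ○doorOpen at each position in order: 0 ✓, 1 ✓.
At position 2 the labels are {moving} and the next position 3 has {}, so moving → ○doorOpen is false there. This is the first violation.

2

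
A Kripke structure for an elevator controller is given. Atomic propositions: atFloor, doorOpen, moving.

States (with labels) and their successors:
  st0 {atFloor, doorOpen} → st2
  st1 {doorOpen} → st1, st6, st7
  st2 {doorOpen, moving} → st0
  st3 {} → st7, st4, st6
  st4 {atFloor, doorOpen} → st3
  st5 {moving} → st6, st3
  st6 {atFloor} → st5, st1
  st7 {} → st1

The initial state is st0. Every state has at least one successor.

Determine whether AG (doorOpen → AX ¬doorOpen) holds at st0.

States satisfying doorOpen → AX ¬doorOpen: {st3, st4, st5, st6, st7}.
States satisfying AG (doorOpen → AX ¬doorOpen): ∅.
st0 is reachable from st0 and violates doorOpen → AX ¬doorOpen, so AG fails at st0.
st0 ∉ Sat(AG (doorOpen → AX ¬doorOpen)).

No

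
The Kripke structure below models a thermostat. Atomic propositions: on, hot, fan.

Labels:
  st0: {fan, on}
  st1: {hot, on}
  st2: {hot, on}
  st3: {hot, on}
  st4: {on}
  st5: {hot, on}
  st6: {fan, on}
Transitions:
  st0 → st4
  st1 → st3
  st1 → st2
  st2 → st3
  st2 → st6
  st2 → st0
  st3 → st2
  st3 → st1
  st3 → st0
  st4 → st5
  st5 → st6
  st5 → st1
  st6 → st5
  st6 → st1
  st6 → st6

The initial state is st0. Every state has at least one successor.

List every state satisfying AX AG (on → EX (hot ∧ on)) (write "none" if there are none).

none

States satisfying AG (on → EX (hot ∧ on)): ∅.
States satisfying AX AG (on → EX (hot ∧ on)): ∅.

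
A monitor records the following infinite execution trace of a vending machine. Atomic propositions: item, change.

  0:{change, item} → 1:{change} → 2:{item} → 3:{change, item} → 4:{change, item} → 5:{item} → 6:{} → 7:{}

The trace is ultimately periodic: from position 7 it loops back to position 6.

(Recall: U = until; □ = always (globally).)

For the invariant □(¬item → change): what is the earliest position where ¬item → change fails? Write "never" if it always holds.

6

Check ¬item → change at each position in order: 0 ✓, 1 ✓, 2 ✓, 3 ✓, 4 ✓, 5 ✓.
At position 6 the labels are {}, so ¬item → change is false there. This is the first violation.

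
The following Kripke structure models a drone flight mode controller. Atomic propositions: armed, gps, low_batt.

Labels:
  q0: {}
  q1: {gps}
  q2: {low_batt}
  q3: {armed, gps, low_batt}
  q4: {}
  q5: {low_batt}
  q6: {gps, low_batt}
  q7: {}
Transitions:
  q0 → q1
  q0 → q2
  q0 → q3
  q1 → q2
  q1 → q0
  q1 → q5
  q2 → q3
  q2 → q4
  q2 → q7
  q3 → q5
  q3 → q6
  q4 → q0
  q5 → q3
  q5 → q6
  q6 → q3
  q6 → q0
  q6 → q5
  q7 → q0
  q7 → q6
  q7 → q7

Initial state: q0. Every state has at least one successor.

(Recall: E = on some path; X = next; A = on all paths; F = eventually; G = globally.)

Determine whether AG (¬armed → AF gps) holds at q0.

No

States satisfying ¬armed → AF gps: {q1, q3, q5, q6}.
States satisfying AG (¬armed → AF gps): ∅.
q0 is reachable from q0 and violates ¬armed → AF gps, so AG fails at q0.
q0 ∉ Sat(AG (¬armed → AF gps)).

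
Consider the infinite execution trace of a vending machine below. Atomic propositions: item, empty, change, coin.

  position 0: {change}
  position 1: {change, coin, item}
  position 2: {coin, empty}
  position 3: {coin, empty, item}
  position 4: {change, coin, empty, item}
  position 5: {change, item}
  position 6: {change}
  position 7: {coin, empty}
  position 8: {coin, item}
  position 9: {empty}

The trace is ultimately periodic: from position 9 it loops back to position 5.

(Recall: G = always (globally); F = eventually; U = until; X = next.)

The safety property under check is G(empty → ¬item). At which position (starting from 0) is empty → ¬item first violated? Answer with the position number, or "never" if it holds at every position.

3

Check empty → ¬item at each position in order: 0 ✓, 1 ✓, 2 ✓.
At position 3 the labels are {coin, empty, item}, so empty → ¬item is false there. This is the first violation.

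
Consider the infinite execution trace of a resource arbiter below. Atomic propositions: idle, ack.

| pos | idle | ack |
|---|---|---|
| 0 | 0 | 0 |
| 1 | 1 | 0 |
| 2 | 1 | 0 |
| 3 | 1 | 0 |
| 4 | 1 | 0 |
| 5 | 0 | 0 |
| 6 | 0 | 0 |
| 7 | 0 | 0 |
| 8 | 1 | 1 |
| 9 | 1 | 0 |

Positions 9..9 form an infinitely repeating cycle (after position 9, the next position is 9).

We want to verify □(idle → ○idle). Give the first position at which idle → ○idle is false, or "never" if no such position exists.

Check idle → ○idle at each position in order: 0 ✓, 1 ✓, 2 ✓, 3 ✓.
At position 4 the labels are {idle} and the next position 5 has {}, so idle → ○idle is false there. This is the first violation.

4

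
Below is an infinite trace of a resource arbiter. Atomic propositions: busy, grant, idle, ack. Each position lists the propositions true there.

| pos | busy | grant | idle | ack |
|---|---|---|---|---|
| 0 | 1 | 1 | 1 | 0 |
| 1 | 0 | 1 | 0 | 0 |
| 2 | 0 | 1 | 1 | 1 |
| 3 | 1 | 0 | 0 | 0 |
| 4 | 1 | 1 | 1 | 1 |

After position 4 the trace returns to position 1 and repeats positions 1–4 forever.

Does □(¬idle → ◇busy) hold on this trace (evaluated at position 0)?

Holds

¬idle → ◇busy holds at every position 0..4, and those are all positions ever visited, so □(¬idle → ◇busy) holds.
Positions where ¬idle holds: 1, 3.
Check ◇busy at each: 1→ok, 3→ok.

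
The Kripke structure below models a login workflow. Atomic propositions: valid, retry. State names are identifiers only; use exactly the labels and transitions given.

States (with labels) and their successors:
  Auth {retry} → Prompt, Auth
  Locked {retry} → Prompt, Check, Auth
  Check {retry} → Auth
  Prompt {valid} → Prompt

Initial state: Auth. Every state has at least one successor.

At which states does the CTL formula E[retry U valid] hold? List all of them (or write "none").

{Auth, Locked, Check, Prompt}

States satisfying retry: {Auth, Locked, Check}.
States satisfying valid: {Prompt}.
States satisfying E[retry U valid]: {Auth, Locked, Check, Prompt}.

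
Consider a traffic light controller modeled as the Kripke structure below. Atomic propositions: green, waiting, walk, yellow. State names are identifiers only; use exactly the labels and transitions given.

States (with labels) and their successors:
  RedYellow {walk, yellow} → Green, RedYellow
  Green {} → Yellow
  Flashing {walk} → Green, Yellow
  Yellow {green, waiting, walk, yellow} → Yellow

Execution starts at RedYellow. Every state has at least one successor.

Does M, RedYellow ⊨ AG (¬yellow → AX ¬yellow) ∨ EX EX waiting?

Yes

States satisfying ¬yellow → AX ¬yellow: {RedYellow, Yellow}.
States satisfying AG (¬yellow → AX ¬yellow): {Yellow}.
States satisfying EX waiting: {Green, Flashing, Yellow}.
States satisfying EX EX waiting: {RedYellow, Green, Flashing, Yellow}.
States satisfying AG (¬yellow → AX ¬yellow) ∨ EX EX waiting: {RedYellow, Green, Flashing, Yellow}.
RedYellow ∈ Sat(AG (¬yellow → AX ¬yellow) ∨ EX EX waiting).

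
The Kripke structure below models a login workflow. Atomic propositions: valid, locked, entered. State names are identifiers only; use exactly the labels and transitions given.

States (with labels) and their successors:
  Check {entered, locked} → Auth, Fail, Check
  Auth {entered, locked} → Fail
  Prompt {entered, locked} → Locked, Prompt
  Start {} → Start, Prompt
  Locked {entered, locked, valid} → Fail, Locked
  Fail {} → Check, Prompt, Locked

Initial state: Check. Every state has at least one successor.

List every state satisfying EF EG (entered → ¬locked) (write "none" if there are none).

{Start}

States satisfying EG (entered → ¬locked): {Start}.
States satisfying EF EG (entered → ¬locked): {Start}.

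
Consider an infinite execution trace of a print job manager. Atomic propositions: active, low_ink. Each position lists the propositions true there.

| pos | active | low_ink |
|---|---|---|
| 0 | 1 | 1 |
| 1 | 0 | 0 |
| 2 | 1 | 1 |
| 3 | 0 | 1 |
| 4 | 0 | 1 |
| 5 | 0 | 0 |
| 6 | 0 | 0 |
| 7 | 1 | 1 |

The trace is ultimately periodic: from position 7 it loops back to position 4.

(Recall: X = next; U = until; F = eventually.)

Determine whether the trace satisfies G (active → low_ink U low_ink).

active → low_ink U low_ink holds at every position 0..7, and those are all positions ever visited, so G (active → low_ink U low_ink) holds.
Positions where active holds: 0, 2, 7.
Check low_ink U low_ink at each: 0→ok, 2→ok, 7→ok.

Satisfied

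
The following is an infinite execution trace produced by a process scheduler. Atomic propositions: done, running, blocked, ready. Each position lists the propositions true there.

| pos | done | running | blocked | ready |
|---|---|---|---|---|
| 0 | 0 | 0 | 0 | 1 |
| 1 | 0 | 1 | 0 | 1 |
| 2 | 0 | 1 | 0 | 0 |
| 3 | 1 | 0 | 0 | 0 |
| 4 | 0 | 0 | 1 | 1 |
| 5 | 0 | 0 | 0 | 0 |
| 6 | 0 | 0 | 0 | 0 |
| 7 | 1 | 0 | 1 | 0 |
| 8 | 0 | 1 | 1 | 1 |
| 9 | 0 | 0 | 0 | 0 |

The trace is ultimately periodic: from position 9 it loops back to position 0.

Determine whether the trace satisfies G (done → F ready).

Holds

done → F ready holds at every position 0..9, and those are all positions ever visited, so G (done → F ready) holds.
Positions where done holds: 3, 7.
Check F ready at each: 3→ok, 7→ok.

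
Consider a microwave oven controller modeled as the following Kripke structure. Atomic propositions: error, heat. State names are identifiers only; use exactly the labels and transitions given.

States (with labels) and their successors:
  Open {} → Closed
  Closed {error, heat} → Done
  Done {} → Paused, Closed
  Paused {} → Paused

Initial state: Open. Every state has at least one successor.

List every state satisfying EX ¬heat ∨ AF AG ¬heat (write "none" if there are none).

States satisfying ¬heat: {Open, Done, Paused}.
States satisfying EX ¬heat: {Closed, Done, Paused}.
States satisfying AG ¬heat: {Paused}.
States satisfying AF AG ¬heat: {Paused}.
States satisfying EX ¬heat ∨ AF AG ¬heat: {Closed, Done, Paused}.

{Closed, Done, Paused}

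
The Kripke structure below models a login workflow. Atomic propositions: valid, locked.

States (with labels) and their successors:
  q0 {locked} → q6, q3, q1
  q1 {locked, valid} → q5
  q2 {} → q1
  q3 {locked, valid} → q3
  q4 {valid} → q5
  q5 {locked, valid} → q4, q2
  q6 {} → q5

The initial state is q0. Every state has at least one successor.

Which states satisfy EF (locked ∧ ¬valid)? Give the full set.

{q0}

States satisfying locked ∧ ¬valid: {q0}.
States satisfying EF (locked ∧ ¬valid): {q0}.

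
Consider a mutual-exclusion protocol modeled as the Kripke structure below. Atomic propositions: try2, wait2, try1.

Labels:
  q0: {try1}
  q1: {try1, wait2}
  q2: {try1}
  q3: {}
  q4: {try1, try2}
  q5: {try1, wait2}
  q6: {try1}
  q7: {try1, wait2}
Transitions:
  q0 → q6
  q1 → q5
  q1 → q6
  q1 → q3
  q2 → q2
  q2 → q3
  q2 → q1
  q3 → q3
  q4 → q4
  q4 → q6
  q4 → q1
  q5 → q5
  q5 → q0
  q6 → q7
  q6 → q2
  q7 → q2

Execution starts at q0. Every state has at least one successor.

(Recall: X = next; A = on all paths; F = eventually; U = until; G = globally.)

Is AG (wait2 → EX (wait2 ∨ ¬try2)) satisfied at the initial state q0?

States satisfying wait2 → EX (wait2 ∨ ¬try2): {q0, q1, q2, q3, q4, q5, q6, q7}.
States satisfying AG (wait2 → EX (wait2 ∨ ¬try2)): {q0, q1, q2, q3, q4, q5, q6, q7}.
Every state reachable from q0 satisfies wait2 → EX (wait2 ∨ ¬try2).
q0 ∈ Sat(AG (wait2 → EX (wait2 ∨ ¬try2))).

Holds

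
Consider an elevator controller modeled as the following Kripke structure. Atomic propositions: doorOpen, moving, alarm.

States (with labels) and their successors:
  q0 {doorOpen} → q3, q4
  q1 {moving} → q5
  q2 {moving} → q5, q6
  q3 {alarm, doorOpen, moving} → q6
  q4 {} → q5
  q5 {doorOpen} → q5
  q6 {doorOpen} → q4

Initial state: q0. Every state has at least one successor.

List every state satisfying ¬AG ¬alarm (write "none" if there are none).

{q0, q3}

States satisfying ¬alarm: {q0, q1, q2, q4, q5, q6}.
States satisfying AG ¬alarm: {q1, q2, q4, q5, q6}.
States satisfying ¬AG ¬alarm: {q0, q3}.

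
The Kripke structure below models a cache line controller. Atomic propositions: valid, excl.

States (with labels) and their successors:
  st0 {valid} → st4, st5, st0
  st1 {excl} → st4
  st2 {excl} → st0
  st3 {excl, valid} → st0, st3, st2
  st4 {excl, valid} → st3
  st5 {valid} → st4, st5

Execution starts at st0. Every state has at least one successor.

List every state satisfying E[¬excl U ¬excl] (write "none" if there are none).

States satisfying ¬excl: {st0, st5}.
States satisfying E[¬excl U ¬excl]: {st0, st5}.

{st0, st5}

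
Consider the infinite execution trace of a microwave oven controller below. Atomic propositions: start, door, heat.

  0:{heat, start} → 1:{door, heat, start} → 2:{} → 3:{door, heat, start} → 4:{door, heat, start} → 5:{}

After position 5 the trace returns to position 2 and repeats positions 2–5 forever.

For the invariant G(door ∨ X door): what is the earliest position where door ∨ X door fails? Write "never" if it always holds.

5

Check door ∨ X door at each position in order: 0 ✓, 1 ✓, 2 ✓, 3 ✓, 4 ✓.
At position 5 the labels are {} and the next position 2 has {}, so door ∨ X door is false there. This is the first violation.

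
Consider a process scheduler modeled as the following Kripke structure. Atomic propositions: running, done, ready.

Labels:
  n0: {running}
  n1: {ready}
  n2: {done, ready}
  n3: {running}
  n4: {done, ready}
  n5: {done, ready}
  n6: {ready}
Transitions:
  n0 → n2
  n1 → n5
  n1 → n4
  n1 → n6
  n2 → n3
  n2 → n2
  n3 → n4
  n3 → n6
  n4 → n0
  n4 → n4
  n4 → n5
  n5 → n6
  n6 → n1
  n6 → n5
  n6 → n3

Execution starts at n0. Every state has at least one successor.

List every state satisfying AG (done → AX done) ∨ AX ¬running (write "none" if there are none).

{n0, n1, n3, n5}

States satisfying done → AX done: {n0, n1, n3, n6}.
States satisfying AG (done → AX done): ∅.
States satisfying ¬running: {n1, n2, n4, n5, n6}.
States satisfying AX ¬running: {n0, n1, n3, n5}.
States satisfying AG (done → AX done) ∨ AX ¬running: {n0, n1, n3, n5}.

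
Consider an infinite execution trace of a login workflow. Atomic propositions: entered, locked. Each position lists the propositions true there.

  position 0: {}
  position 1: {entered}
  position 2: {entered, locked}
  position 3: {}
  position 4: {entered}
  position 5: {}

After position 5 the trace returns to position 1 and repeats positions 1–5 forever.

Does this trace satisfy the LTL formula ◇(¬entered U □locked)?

¬entered U □locked is false at every position 0..5, so it never becomes true and ◇(¬entered U □locked) fails.

No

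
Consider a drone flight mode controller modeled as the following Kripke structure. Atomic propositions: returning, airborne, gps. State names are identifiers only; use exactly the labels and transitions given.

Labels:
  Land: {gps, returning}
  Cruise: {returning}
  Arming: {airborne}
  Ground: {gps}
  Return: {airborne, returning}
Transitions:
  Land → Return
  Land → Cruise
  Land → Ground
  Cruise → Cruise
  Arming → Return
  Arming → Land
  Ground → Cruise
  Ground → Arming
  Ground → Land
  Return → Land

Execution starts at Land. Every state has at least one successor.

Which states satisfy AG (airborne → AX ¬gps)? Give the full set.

States satisfying airborne → AX ¬gps: {Land, Cruise, Ground}.
States satisfying AG (airborne → AX ¬gps): {Cruise}.

{Cruise}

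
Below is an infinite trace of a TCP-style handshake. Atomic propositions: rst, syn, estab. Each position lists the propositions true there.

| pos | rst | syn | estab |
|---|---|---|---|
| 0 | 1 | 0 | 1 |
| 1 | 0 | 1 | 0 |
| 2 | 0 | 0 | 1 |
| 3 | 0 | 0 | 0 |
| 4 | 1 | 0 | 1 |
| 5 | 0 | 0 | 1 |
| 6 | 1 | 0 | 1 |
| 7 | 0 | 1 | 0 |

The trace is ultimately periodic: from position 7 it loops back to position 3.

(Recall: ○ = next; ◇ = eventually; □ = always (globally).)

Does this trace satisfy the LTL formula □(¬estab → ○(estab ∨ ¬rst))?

¬estab → ○(estab ∨ ¬rst) holds at every position 0..7, and those are all positions ever visited, so □(¬estab → ○(estab ∨ ¬rst)) holds.
Positions where ¬estab holds: 1, 3, 7.
Check ○(estab ∨ ¬rst) at each: 1→ok, 3→ok, 7→ok.

Holds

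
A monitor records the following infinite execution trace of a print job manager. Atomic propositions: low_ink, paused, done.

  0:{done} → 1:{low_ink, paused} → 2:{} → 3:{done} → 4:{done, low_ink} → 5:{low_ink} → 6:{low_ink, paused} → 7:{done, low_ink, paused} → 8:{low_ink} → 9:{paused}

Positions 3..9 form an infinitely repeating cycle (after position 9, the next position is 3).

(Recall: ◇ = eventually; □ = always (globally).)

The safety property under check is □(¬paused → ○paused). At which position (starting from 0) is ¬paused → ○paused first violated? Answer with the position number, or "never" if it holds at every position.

2

Check ¬paused → ○paused at each position in order: 0 ✓, 1 ✓.
At position 2 the labels are {} and the next position 3 has {done}, so ¬paused → ○paused is false there. This is the first violation.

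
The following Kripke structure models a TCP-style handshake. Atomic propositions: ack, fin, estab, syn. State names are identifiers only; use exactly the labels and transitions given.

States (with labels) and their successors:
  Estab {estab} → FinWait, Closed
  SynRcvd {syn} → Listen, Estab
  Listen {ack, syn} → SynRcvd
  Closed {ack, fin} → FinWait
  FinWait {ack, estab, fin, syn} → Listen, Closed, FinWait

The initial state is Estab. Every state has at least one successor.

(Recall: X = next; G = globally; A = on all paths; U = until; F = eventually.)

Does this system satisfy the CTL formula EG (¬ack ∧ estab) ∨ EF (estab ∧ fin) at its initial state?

Yes

States satisfying ¬ack ∧ estab: {Estab}.
States satisfying EG (¬ack ∧ estab): ∅.
States satisfying estab ∧ fin: {FinWait}.
States satisfying EF (estab ∧ fin): {Estab, SynRcvd, Listen, Closed, FinWait}.
States satisfying EG (¬ack ∧ estab) ∨ EF (estab ∧ fin): {Estab, SynRcvd, Listen, Closed, FinWait}.
Estab ∈ Sat(EG (¬ack ∧ estab) ∨ EF (estab ∧ fin)).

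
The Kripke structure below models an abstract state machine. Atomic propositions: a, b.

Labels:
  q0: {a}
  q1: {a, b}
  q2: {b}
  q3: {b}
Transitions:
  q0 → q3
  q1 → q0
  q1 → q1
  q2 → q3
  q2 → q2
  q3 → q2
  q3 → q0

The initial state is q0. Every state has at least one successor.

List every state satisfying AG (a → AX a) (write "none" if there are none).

States satisfying a → AX a: {q1, q2, q3}.
States satisfying AG (a → AX a): ∅.

none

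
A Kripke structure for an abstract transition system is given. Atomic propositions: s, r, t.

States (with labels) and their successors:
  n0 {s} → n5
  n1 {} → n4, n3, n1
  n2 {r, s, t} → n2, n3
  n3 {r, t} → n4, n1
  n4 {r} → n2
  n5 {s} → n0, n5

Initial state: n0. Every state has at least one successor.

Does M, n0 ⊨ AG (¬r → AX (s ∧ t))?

Does not hold

States satisfying ¬r → AX (s ∧ t): {n2, n3, n4}.
States satisfying AG (¬r → AX (s ∧ t)): ∅.
n0 is reachable from n0 and violates ¬r → AX (s ∧ t), so AG fails at n0.
n0 ∉ Sat(AG (¬r → AX (s ∧ t))).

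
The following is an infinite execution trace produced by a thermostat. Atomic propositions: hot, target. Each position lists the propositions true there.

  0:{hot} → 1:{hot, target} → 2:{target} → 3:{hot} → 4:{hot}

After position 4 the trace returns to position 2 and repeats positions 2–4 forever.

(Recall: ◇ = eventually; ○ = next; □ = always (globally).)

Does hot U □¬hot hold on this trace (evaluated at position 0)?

Walking from position 0: at position 2, □¬hot has not yet held and hot fails, so hot U □¬hot is false.

No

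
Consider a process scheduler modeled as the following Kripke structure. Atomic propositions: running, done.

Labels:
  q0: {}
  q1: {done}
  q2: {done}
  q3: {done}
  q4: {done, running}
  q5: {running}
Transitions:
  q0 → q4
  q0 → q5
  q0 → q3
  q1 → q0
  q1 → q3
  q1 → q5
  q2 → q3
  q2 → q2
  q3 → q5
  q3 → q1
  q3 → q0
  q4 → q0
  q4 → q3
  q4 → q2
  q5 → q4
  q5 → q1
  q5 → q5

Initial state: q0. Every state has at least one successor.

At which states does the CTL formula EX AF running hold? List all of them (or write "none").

States satisfying AF running: {q4, q5}.
States satisfying EX AF running: {q0, q1, q3, q5}.

{q0, q1, q3, q5}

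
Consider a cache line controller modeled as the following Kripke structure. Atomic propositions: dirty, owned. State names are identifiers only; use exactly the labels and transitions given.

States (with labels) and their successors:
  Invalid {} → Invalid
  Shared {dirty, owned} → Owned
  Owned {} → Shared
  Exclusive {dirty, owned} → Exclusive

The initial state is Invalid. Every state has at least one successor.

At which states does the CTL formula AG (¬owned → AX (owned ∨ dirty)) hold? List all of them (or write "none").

States satisfying ¬owned → AX (owned ∨ dirty): {Shared, Owned, Exclusive}.
States satisfying AG (¬owned → AX (owned ∨ dirty)): {Shared, Owned, Exclusive}.

{Shared, Owned, Exclusive}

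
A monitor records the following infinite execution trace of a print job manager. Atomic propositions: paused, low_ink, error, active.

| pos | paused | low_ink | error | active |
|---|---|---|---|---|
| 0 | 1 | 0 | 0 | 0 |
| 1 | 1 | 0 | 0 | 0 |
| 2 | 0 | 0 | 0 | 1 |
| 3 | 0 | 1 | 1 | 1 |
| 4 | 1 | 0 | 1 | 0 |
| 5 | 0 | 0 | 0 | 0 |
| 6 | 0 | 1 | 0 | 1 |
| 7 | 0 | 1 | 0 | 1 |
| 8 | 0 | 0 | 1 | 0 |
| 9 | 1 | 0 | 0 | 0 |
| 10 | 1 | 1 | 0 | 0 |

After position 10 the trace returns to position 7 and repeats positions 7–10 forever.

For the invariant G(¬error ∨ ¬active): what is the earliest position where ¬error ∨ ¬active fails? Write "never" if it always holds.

3

Check ¬error ∨ ¬active at each position in order: 0 ✓, 1 ✓, 2 ✓.
At position 3 the labels are {active, error, low_ink}, so ¬error ∨ ¬active is false there. This is the first violation.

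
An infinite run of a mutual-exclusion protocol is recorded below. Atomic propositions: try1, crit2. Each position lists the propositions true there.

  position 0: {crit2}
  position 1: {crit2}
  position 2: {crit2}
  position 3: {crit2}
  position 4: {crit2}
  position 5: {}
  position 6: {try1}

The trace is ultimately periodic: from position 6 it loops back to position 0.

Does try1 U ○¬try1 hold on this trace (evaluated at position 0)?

Satisfied

Walking from position 0: ○¬try1 first holds at position 0, and try1 holds at every earlier position along the way, so try1 U ○¬try1 holds.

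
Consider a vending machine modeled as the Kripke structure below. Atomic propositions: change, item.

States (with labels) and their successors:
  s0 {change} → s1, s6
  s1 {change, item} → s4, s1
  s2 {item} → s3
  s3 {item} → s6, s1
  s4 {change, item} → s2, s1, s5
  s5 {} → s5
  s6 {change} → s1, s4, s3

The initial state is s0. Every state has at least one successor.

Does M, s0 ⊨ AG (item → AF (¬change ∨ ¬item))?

States satisfying item → AF (¬change ∨ ¬item): {s0, s2, s3, s5, s6}.
States satisfying AG (item → AF (¬change ∨ ¬item)): {s5}.
s1 is reachable from s0 and violates item → AF (¬change ∨ ¬item), so AG fails at s0.
s0 ∉ Sat(AG (item → AF (¬change ∨ ¬item))).

No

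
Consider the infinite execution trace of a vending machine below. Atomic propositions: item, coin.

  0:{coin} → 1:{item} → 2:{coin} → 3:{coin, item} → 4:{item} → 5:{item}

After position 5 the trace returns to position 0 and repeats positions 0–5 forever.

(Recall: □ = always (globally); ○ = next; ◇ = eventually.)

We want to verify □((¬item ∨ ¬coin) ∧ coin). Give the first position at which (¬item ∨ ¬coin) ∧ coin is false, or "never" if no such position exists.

1

Check (¬item ∨ ¬coin) ∧ coin at each position in order: 0 ✓.
At position 1 the labels are {item}, so (¬item ∨ ¬coin) ∧ coin is false there. This is the first violation.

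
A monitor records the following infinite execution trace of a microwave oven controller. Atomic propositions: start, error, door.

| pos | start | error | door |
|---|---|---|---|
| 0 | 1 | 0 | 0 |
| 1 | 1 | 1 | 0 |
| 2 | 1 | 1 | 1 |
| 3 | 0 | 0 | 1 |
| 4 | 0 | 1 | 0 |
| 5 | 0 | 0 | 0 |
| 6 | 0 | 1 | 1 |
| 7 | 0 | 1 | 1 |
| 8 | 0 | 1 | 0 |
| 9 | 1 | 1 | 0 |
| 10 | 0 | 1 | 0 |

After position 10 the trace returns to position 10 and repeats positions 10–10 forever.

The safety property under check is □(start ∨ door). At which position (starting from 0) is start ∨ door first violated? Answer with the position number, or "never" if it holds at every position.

4

Check start ∨ door at each position in order: 0 ✓, 1 ✓, 2 ✓, 3 ✓.
At position 4 the labels are {error}, so start ∨ door is false there. This is the first violation.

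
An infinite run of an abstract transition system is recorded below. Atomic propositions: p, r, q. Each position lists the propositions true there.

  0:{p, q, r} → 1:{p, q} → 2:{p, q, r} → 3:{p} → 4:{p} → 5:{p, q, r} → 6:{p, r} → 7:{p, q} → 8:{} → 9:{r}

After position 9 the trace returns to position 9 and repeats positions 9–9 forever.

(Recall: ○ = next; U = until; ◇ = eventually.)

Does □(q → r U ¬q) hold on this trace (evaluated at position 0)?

No

q → r U ¬q must hold at every position from 0 onward. It fails at position 0, so □(q → r U ¬q) is false.
Positions where q holds: 0, 1, 2, 5, 7.
Check r U ¬q at each: 0→fails, 1→fails, 2→ok, 5→ok, 7→fails.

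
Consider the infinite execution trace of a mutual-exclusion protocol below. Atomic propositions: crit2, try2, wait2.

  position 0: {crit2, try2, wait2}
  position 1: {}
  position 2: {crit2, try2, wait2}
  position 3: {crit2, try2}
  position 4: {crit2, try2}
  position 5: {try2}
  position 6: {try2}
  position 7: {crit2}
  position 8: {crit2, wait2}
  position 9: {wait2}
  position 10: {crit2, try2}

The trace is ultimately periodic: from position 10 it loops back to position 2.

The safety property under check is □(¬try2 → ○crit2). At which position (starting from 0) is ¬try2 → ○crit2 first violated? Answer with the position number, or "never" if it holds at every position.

8

Check ¬try2 → ○crit2 at each position in order: 0 ✓, 1 ✓, 2 ✓, 3 ✓, 4 ✓, 5 ✓, 6 ✓, 7 ✓.
At position 8 the labels are {crit2, wait2} and the next position 9 has {wait2}, so ¬try2 → ○crit2 is false there. This is the first violation.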